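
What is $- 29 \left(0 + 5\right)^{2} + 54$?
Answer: $-671$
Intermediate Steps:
$- 29 \left(0 + 5\right)^{2} + 54 = - 29 \cdot 5^{2} + 54 = \left(-29\right) 25 + 54 = -725 + 54 = -671$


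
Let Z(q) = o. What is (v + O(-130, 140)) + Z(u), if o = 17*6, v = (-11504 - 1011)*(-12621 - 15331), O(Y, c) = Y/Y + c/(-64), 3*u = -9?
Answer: 5597110093/16 ≈ 3.4982e+8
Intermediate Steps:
u = -3 (u = (1/3)*(-9) = -3)
O(Y, c) = 1 - c/64 (O(Y, c) = 1 + c*(-1/64) = 1 - c/64)
v = 349819280 (v = -12515*(-27952) = 349819280)
o = 102
Z(q) = 102
(v + O(-130, 140)) + Z(u) = (349819280 + (1 - 1/64*140)) + 102 = (349819280 + (1 - 35/16)) + 102 = (349819280 - 19/16) + 102 = 5597108461/16 + 102 = 5597110093/16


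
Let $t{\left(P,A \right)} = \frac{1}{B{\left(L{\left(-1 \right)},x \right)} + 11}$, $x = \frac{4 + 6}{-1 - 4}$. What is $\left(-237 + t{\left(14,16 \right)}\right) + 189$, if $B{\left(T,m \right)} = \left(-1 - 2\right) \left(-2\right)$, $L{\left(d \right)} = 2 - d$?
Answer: $- \frac{815}{17} \approx -47.941$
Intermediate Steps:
$x = -2$ ($x = \frac{10}{-5} = 10 \left(- \frac{1}{5}\right) = -2$)
$B{\left(T,m \right)} = 6$ ($B{\left(T,m \right)} = \left(-3\right) \left(-2\right) = 6$)
$t{\left(P,A \right)} = \frac{1}{17}$ ($t{\left(P,A \right)} = \frac{1}{6 + 11} = \frac{1}{17}$)
$\left(-237 + t{\left(14,16 \right)}\right) + 189 = \left(-237 + \frac{1}{17}\right) + 189 = - \frac{4028}{17} + 189 = - \frac{815}{17}$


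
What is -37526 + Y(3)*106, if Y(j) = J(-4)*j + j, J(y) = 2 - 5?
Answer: -38162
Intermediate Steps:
J(y) = -3
Y(j) = -2*j (Y(j) = -3*j + j = -2*j)
-37526 + Y(3)*106 = -37526 - 2*3*106 = -37526 - 6*106 = -37526 - 636 = -38162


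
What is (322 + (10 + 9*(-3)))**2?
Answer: 93025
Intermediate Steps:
(322 + (10 + 9*(-3)))**2 = (322 + (10 - 27))**2 = (322 - 17)**2 = 305**2 = 93025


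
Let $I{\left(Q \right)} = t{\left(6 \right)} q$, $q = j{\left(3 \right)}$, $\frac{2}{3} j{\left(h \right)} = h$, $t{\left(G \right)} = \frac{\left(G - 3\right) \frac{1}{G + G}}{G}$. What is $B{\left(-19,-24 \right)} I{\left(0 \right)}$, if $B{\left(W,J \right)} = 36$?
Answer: $\frac{27}{4} \approx 6.75$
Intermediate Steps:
$t{\left(G \right)} = \frac{-3 + G}{2 G^{2}}$ ($t{\left(G \right)} = \frac{\left(-3 + G\right) \frac{1}{2 G}}{G} = \frac{\frac{1}{2} \frac{1}{G} \left(-3 + G\right)}{G} = \frac{-3 + G}{2 G^{2}}$)
$j{\left(h \right)} = \frac{3 h}{2}$
$q = \frac{9}{2}$ ($q = \frac{3}{2} \cdot 3 = \frac{9}{2} \approx 4.5$)
$I{\left(Q \right)} = \frac{3}{16}$ ($I{\left(Q \right)} = \frac{-3 + 6}{2 \cdot 36} \cdot \frac{9}{2} = \frac{1}{2} \cdot \frac{1}{36} \cdot 3 \cdot \frac{9}{2} = \frac{1}{24} \cdot \frac{9}{2} = \frac{3}{16}$)
$B{\left(-19,-24 \right)} I{\left(0 \right)} = 36 \cdot \frac{3}{16} = \frac{27}{4}$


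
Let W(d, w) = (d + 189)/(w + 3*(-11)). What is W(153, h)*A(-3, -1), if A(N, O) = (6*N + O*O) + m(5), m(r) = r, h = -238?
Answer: 4104/271 ≈ 15.144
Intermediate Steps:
W(d, w) = (189 + d)/(-33 + w) (W(d, w) = (189 + d)/(w - 33) = (189 + d)/(-33 + w))
A(N, O) = 5 + O² + 6*N (A(N, O) = (6*N + O*O) + 5 = (6*N + O²) + 5 = (O² + 6*N) + 5 = 5 + O² + 6*N)
W(153, h)*A(-3, -1) = ((189 + 153)/(-33 - 238))*(5 + (-1)² + 6*(-3)) = (342/(-271))*(5 + 1 - 18) = -1/271*342*(-12) = -342/271*(-12) = 4104/271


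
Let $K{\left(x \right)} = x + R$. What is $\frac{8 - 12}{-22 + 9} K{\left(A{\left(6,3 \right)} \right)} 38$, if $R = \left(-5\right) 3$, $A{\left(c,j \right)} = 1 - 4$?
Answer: $- \frac{2736}{13} \approx -210.46$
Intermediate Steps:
$A{\left(c,j \right)} = -3$ ($A{\left(c,j \right)} = 1 - 4 = -3$)
$R = -15$
$K{\left(x \right)} = -15 + x$ ($K{\left(x \right)} = x - 15 = -15 + x$)
$\frac{8 - 12}{-22 + 9} K{\left(A{\left(6,3 \right)} \right)} 38 = \frac{8 - 12}{-22 + 9} \left(-15 - 3\right) 38 = - \frac{4}{-13} \left(-18\right) 38 = \left(-4\right) \left(- \frac{1}{13}\right) \left(-18\right) 38 = \frac{4}{13} \left(-18\right) 38 = \left(- \frac{72}{13}\right) 38 = - \frac{2736}{13}$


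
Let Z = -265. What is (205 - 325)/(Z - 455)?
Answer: ⅙ ≈ 0.16667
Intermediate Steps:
(205 - 325)/(Z - 455) = (205 - 325)/(-265 - 455) = -120/(-720) = -120*(-1/720) = ⅙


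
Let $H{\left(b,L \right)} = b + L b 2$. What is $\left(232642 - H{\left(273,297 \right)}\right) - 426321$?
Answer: $-356114$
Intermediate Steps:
$H{\left(b,L \right)} = b + 2 L b$ ($H{\left(b,L \right)} = b + L 2 b = b + 2 L b$)
$\left(232642 - H{\left(273,297 \right)}\right) - 426321 = \left(232642 - 273 \left(1 + 2 \cdot 297\right)\right) - 426321 = \left(232642 - 273 \left(1 + 594\right)\right) - 426321 = \left(232642 - 273 \cdot 595\right) - 426321 = \left(232642 - 162435\right) - 426321 = 70207 - 426321 = -356114$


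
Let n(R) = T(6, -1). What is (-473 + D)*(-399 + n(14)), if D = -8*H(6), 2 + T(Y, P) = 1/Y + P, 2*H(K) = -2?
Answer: 373705/2 ≈ 1.8685e+5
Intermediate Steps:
H(K) = -1 (H(K) = (½)*(-2) = -1)
T(Y, P) = -2 + P + 1/Y (T(Y, P) = -2 + (1/Y + P) = -2 + (P + 1/Y) = -2 + P + 1/Y)
n(R) = -17/6 (n(R) = -2 - 1 + 1/6 = -2 - 1 + ⅙ = -17/6)
D = 8 (D = -8*(-1) = 8)
(-473 + D)*(-399 + n(14)) = (-473 + 8)*(-399 - 17/6) = -465*(-2411/6) = 373705/2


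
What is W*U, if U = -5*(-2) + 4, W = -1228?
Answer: -17192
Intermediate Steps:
U = 14 (U = 10 + 4 = 14)
W*U = -1228*14 = -17192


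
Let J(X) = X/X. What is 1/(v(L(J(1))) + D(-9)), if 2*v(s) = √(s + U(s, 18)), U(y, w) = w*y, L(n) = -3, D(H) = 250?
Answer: 1000/250057 - 2*I*√57/250057 ≈ 0.0039991 - 6.0385e-5*I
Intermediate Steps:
J(X) = 1
v(s) = √19*√s/2 (v(s) = √(s + 18*s)/2 = √(19*s)/2 = (√19*√s)/2 = √19*√s/2)
1/(v(L(J(1))) + D(-9)) = 1/(√19*√(-3)/2 + 250) = 1/(√19*(I*√3)/2 + 250) = 1/(I*√57/2 + 250) = 1/(250 + I*√57/2)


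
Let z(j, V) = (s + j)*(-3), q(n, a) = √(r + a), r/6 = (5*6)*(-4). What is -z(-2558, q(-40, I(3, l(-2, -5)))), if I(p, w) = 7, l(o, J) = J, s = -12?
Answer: -7710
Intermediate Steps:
r = -720 (r = 6*((5*6)*(-4)) = 6*(30*(-4)) = 6*(-120) = -720)
q(n, a) = √(-720 + a)
z(j, V) = 36 - 3*j (z(j, V) = (-12 + j)*(-3) = 36 - 3*j)
-z(-2558, q(-40, I(3, l(-2, -5)))) = -(36 - 3*(-2558)) = -(36 + 7674) = -1*7710 = -7710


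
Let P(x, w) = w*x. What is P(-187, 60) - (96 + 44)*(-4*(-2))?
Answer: -12340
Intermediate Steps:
P(-187, 60) - (96 + 44)*(-4*(-2)) = 60*(-187) - (96 + 44)*(-4*(-2)) = -11220 - 140*8 = -11220 - 1*1120 = -11220 - 1120 = -12340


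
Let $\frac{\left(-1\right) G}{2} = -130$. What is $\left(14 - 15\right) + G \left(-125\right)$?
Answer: $-32501$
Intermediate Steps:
$G = 260$ ($G = \left(-2\right) \left(-130\right) = 260$)
$\left(14 - 15\right) + G \left(-125\right) = \left(14 - 15\right) + 260 \left(-125\right) = -1 - 32500 = -32501$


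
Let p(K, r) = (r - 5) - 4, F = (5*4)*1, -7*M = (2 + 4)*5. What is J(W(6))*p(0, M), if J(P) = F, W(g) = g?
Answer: -1860/7 ≈ -265.71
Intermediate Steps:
M = -30/7 (M = -(2 + 4)*5/7 = -6*5/7 = -1/7*30 = -30/7 ≈ -4.2857)
F = 20 (F = 20*1 = 20)
J(P) = 20
p(K, r) = -9 + r (p(K, r) = (-5 + r) - 4 = -9 + r)
J(W(6))*p(0, M) = 20*(-9 - 30/7) = 20*(-93/7) = -1860/7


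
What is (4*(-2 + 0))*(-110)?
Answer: 880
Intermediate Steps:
(4*(-2 + 0))*(-110) = (4*(-2))*(-110) = -8*(-110) = 880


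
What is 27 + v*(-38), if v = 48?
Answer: -1797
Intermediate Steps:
27 + v*(-38) = 27 + 48*(-38) = 27 - 1824 = -1797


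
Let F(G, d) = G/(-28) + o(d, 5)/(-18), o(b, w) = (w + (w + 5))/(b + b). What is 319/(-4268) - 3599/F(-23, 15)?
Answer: -43987703/9700 ≈ -4534.8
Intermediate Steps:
o(b, w) = (5 + 2*w)/(2*b) (o(b, w) = (w + (5 + w))/((2*b)) = (5 + 2*w)*(1/(2*b)) = (5 + 2*w)/(2*b))
F(G, d) = -5/(12*d) - G/28 (F(G, d) = G/(-28) + ((5/2 + 5)/d)/(-18) = G*(-1/28) + ((15/2)/d)*(-1/18) = -G/28 + (15/(2*d))*(-1/18) = -G/28 - 5/(12*d) = -5/(12*d) - G/28)
319/(-4268) - 3599/F(-23, 15) = 319/(-4268) - 3599/(-5/12/15 - 1/28*(-23)) = 319*(-1/4268) - 3599/(-5/12*1/15 + 23/28) = -29/388 - 3599/(-1/36 + 23/28) = -29/388 - 3599/50/63 = -29/388 - 3599*63/50 = -29/388 - 226737/50 = -43987703/9700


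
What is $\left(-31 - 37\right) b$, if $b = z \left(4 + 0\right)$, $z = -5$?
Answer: $1360$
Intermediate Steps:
$b = -20$ ($b = - 5 \left(4 + 0\right) = \left(-5\right) 4 = -20$)
$\left(-31 - 37\right) b = \left(-31 - 37\right) \left(-20\right) = \left(-68\right) \left(-20\right) = 1360$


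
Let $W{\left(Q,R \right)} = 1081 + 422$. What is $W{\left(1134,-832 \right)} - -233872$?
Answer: $235375$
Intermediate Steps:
$W{\left(Q,R \right)} = 1503$
$W{\left(1134,-832 \right)} - -233872 = 1503 - -233872 = 1503 + 233872 = 235375$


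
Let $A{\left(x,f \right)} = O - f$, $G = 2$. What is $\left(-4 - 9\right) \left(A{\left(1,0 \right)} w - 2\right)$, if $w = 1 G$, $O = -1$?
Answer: $52$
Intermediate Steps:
$A{\left(x,f \right)} = -1 - f$
$w = 2$ ($w = 1 \cdot 2 = 2$)
$\left(-4 - 9\right) \left(A{\left(1,0 \right)} w - 2\right) = \left(-4 - 9\right) \left(\left(-1 - 0\right) 2 - 2\right) = \left(-4 - 9\right) \left(\left(-1 + 0\right) 2 - 2\right) = - 13 \left(\left(-1\right) 2 - 2\right) = - 13 \left(-2 - 2\right) = \left(-13\right) \left(-4\right) = 52$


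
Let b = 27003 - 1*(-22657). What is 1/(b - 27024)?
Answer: 1/22636 ≈ 4.4177e-5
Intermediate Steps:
b = 49660 (b = 27003 + 22657 = 49660)
1/(b - 27024) = 1/(49660 - 27024) = 1/22636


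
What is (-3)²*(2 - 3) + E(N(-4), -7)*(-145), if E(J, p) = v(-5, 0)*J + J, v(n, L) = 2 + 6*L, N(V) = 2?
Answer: -879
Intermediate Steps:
E(J, p) = 3*J (E(J, p) = (2 + 6*0)*J + J = (2 + 0)*J + J = 2*J + J = 3*J)
(-3)²*(2 - 3) + E(N(-4), -7)*(-145) = (-3)²*(2 - 3) + (3*2)*(-145) = 9*(-1) + 6*(-145) = -9 - 870 = -879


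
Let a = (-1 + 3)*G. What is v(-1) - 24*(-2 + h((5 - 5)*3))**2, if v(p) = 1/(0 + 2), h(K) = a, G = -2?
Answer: -1727/2 ≈ -863.50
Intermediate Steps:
a = -4 (a = (-1 + 3)*(-2) = 2*(-2) = -4)
h(K) = -4
v(p) = 1/2
v(-1) - 24*(-2 + h((5 - 5)*3))**2 = 1/2 - 24*(-2 - 4)**2 = 1/2 - 24*(-6)**2 = 1/2 - 24*36 = 1/2 - 864 = -1727/2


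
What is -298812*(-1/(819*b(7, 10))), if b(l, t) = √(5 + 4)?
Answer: 99604/819 ≈ 121.62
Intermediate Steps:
b(l, t) = 3 (b(l, t) = √9 = 3)
-298812*(-1/(819*b(7, 10))) = -298812/(-9*91*3) = -298812/((-819*3)) = -298812/(-2457) = -298812*(-1/2457) = 99604/819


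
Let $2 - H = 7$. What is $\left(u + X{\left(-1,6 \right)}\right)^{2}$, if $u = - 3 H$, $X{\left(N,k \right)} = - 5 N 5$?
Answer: $1600$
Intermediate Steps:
$H = -5$ ($H = 2 - 7 = -5$)
$X{\left(N,k \right)} = - 25 N$
$u = 15$ ($u = \left(-3\right) \left(-5\right) = 15$)
$\left(u + X{\left(-1,6 \right)}\right)^{2} = \left(15 - -25\right)^{2} = \left(15 + 25\right)^{2} = 40^{2} = 1600$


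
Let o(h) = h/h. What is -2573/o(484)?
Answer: -2573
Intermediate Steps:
o(h) = 1
-2573/o(484) = -2573/1 = -2573*1 = -2573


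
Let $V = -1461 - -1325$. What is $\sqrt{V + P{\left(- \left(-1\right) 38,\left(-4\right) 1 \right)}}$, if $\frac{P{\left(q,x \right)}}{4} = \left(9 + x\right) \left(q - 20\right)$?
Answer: $4 \sqrt{14} \approx 14.967$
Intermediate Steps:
$V = -136$ ($V = -1461 + 1325 = -136$)
$P{\left(q,x \right)} = 4 \left(-20 + q\right) \left(9 + x\right)$ ($P{\left(q,x \right)} = 4 \left(9 + x\right) \left(q - 20\right) = 4 \left(9 + x\right) \left(-20 + q\right) = 4 \left(-20 + q\right) \left(9 + x\right)$)
$\sqrt{V + P{\left(- \left(-1\right) 38,\left(-4\right) 1 \right)}} = \sqrt{-136 - \left(720 - - 36 \left(\left(-1\right) 38\right) - 4 \left(- \left(-1\right) 38\right) \left(\left(-4\right) 1\right) + 80 \left(-4\right) 1\right)} = \sqrt{-136 + \left(-720 - -320 + 36 \left(\left(-1\right) \left(-38\right)\right) + 4 \left(\left(-1\right) \left(-38\right)\right) \left(-4\right)\right)} = \sqrt{-136 + \left(-720 + 320 + 36 \cdot 38 + 4 \cdot 38 \left(-4\right)\right)} = \sqrt{-136 + \left(-720 + 320 + 1368 - 608\right)} = \sqrt{-136 + 360} = \sqrt{224} = 4 \sqrt{14}$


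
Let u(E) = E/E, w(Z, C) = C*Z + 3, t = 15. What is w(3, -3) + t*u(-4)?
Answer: 9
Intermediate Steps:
w(Z, C) = 3 + C*Z
u(E) = 1
w(3, -3) + t*u(-4) = (3 - 3*3) + 15*1 = (3 - 9) + 15 = -6 + 15 = 9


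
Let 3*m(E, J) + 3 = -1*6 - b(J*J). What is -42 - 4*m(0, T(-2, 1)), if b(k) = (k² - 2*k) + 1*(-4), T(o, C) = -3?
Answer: 146/3 ≈ 48.667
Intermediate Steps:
b(k) = -4 + k² - 2*k (b(k) = (k² - 2*k) - 4 = -4 + k² - 2*k)
m(E, J) = -5/3 - J⁴/3 + 2*J²/3 (m(E, J) = -1 + (-1*6 - (-4 + (J*J)² - 2*J*J))/3 = -1 + (-6 - (-4 + (J²)² - 2*J²))/3 = -1 + (-6 - (-4 + J⁴ - 2*J²))/3 = -1 + (-6 + (4 - J⁴ + 2*J²))/3 = -1 + (-2 - J⁴ + 2*J²)/3 = -1 + (-⅔ - J⁴/3 + 2*J²/3) = -5/3 - J⁴/3 + 2*J²/3)
-42 - 4*m(0, T(-2, 1)) = -42 - 4*(-5/3 - ⅓*(-3)⁴ + (⅔)*(-3)²) = -42 - 4*(-5/3 - ⅓*81 + (⅔)*9) = -42 - 4*(-5/3 - 27 + 6) = -42 - 4*(-68/3) = -42 + 272/3 = 146/3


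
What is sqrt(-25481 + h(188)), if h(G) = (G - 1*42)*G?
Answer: sqrt(1967) ≈ 44.351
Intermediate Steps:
h(G) = G*(-42 + G) (h(G) = (G - 42)*G = (-42 + G)*G = G*(-42 + G))
sqrt(-25481 + h(188)) = sqrt(-25481 + 188*(-42 + 188)) = sqrt(-25481 + 188*146) = sqrt(-25481 + 27448) = sqrt(1967)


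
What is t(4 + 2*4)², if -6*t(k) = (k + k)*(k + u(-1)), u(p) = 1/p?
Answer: 1936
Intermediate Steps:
t(k) = -k*(-1 + k)/3 (t(k) = -(k + k)*(k + 1/(-1))/6 = -2*k*(k - 1)/6 = -2*k*(-1 + k)/6 = -k*(-1 + k)/3)
t(4 + 2*4)² = ((4 + 2*4)*(1 - (4 + 2*4))/3)² = ((4 + 8)*(1 - (4 + 8))/3)² = ((⅓)*12*(1 - 1*12))² = ((⅓)*12*(1 - 12))² = ((⅓)*12*(-11))² = (-44)² = 1936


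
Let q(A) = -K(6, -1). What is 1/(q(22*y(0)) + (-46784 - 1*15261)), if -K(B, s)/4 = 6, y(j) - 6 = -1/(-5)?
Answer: -1/62021 ≈ -1.6124e-5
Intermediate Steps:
y(j) = 31/5 (y(j) = 6 - 1/(-5) = 6 - 1*(-⅕) = 6 + ⅕ = 31/5)
K(B, s) = -24 (K(B, s) = -4*6 = -24)
q(A) = 24 (q(A) = -1*(-24) = 24)
1/(q(22*y(0)) + (-46784 - 1*15261)) = 1/(24 + (-46784 - 1*15261)) = 1/(24 + (-46784 - 15261)) = 1/(24 - 62045) = 1/(-62021) = -1/62021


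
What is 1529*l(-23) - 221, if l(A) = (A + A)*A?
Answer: 1617461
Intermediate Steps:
l(A) = 2*A² (l(A) = (2*A)*A = 2*A²)
1529*l(-23) - 221 = 1529*(2*(-23)²) - 221 = 1529*(2*529) - 221 = 1529*1058 - 221 = 1617682 - 221 = 1617461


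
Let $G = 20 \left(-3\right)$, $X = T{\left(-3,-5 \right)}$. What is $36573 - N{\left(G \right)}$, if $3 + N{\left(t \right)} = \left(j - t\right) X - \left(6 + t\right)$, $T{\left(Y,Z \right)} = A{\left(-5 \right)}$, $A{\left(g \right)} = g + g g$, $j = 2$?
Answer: $35282$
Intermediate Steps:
$A{\left(g \right)} = g + g^{2}$
$T{\left(Y,Z \right)} = 20$ ($T{\left(Y,Z \right)} = - 5 \left(1 - 5\right) = \left(-5\right) \left(-4\right) = 20$)
$X = 20$
$G = -60$
$N{\left(t \right)} = 31 - 21 t$ ($N{\left(t \right)} = -3 - \left(6 + t - \left(2 - t\right) 20\right) = -3 - \left(-34 + 21 t\right) = 31 - 21 t$)
$36573 - N{\left(G \right)} = 36573 - \left(31 - -1260\right) = 36573 - \left(31 + 1260\right) = 36573 - 1291 = 35282$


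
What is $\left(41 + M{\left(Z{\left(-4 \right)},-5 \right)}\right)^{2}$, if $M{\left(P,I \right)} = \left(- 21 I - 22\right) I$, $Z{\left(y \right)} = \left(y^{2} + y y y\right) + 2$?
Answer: $139876$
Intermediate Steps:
$Z{\left(y \right)} = 2 + y^{2} + y^{3}$ ($Z{\left(y \right)} = \left(y^{2} + y^{2} y\right) + 2 = \left(y^{2} + y^{3}\right) + 2 = 2 + y^{2} + y^{3}$)
$M{\left(P,I \right)} = I \left(-22 - 21 I\right)$ ($M{\left(P,I \right)} = \left(-22 - 21 I\right) I = I \left(-22 - 21 I\right)$)
$\left(41 + M{\left(Z{\left(-4 \right)},-5 \right)}\right)^{2} = \left(41 - - 5 \left(22 + 21 \left(-5\right)\right)\right)^{2} = \left(41 - - 5 \left(22 - 105\right)\right)^{2} = \left(41 - \left(-5\right) \left(-83\right)\right)^{2} = \left(41 - 415\right)^{2} = \left(-374\right)^{2} = 139876$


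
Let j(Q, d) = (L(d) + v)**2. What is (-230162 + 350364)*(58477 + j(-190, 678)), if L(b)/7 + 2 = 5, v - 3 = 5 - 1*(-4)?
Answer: 7159952332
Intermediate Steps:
v = 12 (v = 3 + (5 - 1*(-4)) = 3 + (5 + 4) = 3 + 9 = 12)
L(b) = 21 (L(b) = -14 + 7*5 = -14 + 35 = 21)
j(Q, d) = 1089 (j(Q, d) = (21 + 12)**2 = 33**2 = 1089)
(-230162 + 350364)*(58477 + j(-190, 678)) = (-230162 + 350364)*(58477 + 1089) = 120202*59566 = 7159952332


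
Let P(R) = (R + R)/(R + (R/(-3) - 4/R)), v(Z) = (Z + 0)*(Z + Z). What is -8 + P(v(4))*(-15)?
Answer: -27112/509 ≈ -53.265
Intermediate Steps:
v(Z) = 2*Z² (v(Z) = Z*(2*Z) = 2*Z²)
P(R) = 2*R/(-4/R + 2*R/3) (P(R) = (2*R)/(R + (R*(-⅓) - 4/R)) = (2*R)/(R + (-R/3 - 4/R)) = (2*R)/(R + (-4/R - R/3)) = (2*R)/(-4/R + 2*R/3) = 2*R/(-4/R + 2*R/3))
-8 + P(v(4))*(-15) = -8 + (3*(2*4²)²/(-6 + (2*4²)²))*(-15) = -8 + (3*(2*16)²/(-6 + (2*16)²))*(-15) = -8 + (3*32²/(-6 + 32²))*(-15) = -8 + (3*1024/(-6 + 1024))*(-15) = -8 + (3*1024/1018)*(-15) = -8 + (3*1024*(1/1018))*(-15) = -8 + (1536/509)*(-15) = -8 - 23040/509 = -27112/509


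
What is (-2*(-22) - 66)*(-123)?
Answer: 2706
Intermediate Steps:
(-2*(-22) - 66)*(-123) = (44 - 66)*(-123) = -22*(-123) = 2706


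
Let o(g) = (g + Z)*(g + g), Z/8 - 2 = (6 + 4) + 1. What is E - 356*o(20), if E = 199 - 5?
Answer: -1765566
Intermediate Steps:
Z = 104 (Z = 16 + 8*((6 + 4) + 1) = 16 + 8*(10 + 1) = 16 + 8*11 = 16 + 88 = 104)
E = 194
o(g) = 2*g*(104 + g) (o(g) = (g + 104)*(g + g) = (104 + g)*(2*g) = 2*g*(104 + g))
E - 356*o(20) = 194 - 712*20*(104 + 20) = 194 - 712*20*124 = 194 - 356*4960 = 194 - 1765760 = -1765566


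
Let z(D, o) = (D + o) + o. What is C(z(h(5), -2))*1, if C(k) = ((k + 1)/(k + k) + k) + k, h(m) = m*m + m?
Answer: 2731/52 ≈ 52.519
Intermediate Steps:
h(m) = m + m**2 (h(m) = m**2 + m = m + m**2)
z(D, o) = D + 2*o
C(k) = 2*k + (1 + k)/(2*k) (C(k) = ((1 + k)/((2*k)) + k) + k = ((1 + k)*(1/(2*k)) + k) + k = ((1 + k)/(2*k) + k) + k = (k + (1 + k)/(2*k)) + k = 2*k + (1 + k)/(2*k))
C(z(h(5), -2))*1 = ((1 + (5*(1 + 5) + 2*(-2))*(1 + 4*(5*(1 + 5) + 2*(-2))))/(2*(5*(1 + 5) + 2*(-2))))*1 = ((1 + (5*6 - 4)*(1 + 4*(5*6 - 4)))/(2*(5*6 - 4)))*1 = ((1 + (30 - 4)*(1 + 4*(30 - 4)))/(2*(30 - 4)))*1 = ((1/2)*(1 + 26*(1 + 4*26))/26)*1 = ((1/2)*(1/26)*(1 + 26*(1 + 104)))*1 = ((1/2)*(1/26)*(1 + 26*105))*1 = ((1/2)*(1/26)*(1 + 2730))*1 = ((1/2)*(1/26)*2731)*1 = (2731/52)*1 = 2731/52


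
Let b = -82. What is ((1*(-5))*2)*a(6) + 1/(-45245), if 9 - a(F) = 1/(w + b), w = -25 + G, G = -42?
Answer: -607188049/6741505 ≈ -90.067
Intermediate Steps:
w = -67 (w = -25 - 42 = -67)
a(F) = 1342/149 (a(F) = 9 - 1/(-67 - 82) = 9 - 1/(-149) = 9 - 1*(-1/149) = 9 + 1/149 = 1342/149)
((1*(-5))*2)*a(6) + 1/(-45245) = ((1*(-5))*2)*(1342/149) + 1/(-45245) = -5*2*(1342/149) - 1/45245 = -10*1342/149 - 1/45245 = -13420/149 - 1/45245 = -607188049/6741505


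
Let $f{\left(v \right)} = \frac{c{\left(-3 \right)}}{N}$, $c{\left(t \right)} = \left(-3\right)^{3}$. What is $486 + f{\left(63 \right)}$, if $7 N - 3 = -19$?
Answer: $\frac{7965}{16} \approx 497.81$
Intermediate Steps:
$c{\left(t \right)} = -27$
$N = - \frac{16}{7}$ ($N = \frac{3}{7} + \frac{1}{7} \left(-19\right) = \frac{3}{7} - \frac{19}{7} = - \frac{16}{7} \approx -2.2857$)
$f{\left(v \right)} = \frac{189}{16}$ ($f{\left(v \right)} = - \frac{27}{- \frac{16}{7}} = \left(-27\right) \left(- \frac{7}{16}\right) = \frac{189}{16}$)
$486 + f{\left(63 \right)} = 486 + \frac{189}{16} = \frac{7965}{16}$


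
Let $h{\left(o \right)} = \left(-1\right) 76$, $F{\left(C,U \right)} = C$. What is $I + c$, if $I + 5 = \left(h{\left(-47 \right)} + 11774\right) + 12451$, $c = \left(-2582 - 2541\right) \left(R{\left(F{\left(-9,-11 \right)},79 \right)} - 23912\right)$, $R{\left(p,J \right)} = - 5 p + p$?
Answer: $122340892$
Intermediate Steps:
$h{\left(o \right)} = -76$
$R{\left(p,J \right)} = - 4 p$
$c = 122316748$ ($c = \left(-2582 - 2541\right) \left(\left(-4\right) \left(-9\right) - 23912\right) = - 5123 \left(36 - 23912\right) = \left(-5123\right) \left(-23876\right) = 122316748$)
$I = 24144$ ($I = -5 + \left(\left(-76 + 11774\right) + 12451\right) = -5 + \left(11698 + 12451\right) = -5 + 24149 = 24144$)
$I + c = 24144 + 122316748 = 122340892$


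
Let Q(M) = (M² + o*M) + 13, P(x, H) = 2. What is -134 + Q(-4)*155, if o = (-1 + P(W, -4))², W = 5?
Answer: 3741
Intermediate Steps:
o = 1 (o = (-1 + 2)² = 1² = 1)
Q(M) = 13 + M + M² (Q(M) = (M² + 1*M) + 13 = (M² + M) + 13 = (M + M²) + 13 = 13 + M + M²)
-134 + Q(-4)*155 = -134 + (13 - 4 + (-4)²)*155 = -134 + (13 - 4 + 16)*155 = -134 + 25*155 = -134 + 3875 = 3741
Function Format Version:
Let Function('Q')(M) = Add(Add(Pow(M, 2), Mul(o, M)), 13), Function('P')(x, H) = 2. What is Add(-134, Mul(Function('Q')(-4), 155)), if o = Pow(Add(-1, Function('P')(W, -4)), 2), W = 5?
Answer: 3741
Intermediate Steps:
o = 1 (o = Pow(Add(-1, 2), 2) = Pow(1, 2) = 1)
Function('Q')(M) = Add(13, M, Pow(M, 2)) (Function('Q')(M) = Add(Add(Pow(M, 2), Mul(1, M)), 13) = Add(Add(Pow(M, 2), M), 13) = Add(Add(M, Pow(M, 2)), 13) = Add(13, M, Pow(M, 2)))
Add(-134, Mul(Function('Q')(-4), 155)) = Add(-134, Mul(Add(13, -4, Pow(-4, 2)), 155)) = Add(-134, Mul(Add(13, -4, 16), 155)) = Add(-134, Mul(25, 155)) = Add(-134, 3875) = 3741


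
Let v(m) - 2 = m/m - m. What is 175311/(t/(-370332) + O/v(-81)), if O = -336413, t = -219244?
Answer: -64923273252/1482929555 ≈ -43.780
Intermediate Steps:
v(m) = 3 - m (v(m) = 2 + (m/m - m) = 2 + (1 - m) = 3 - m)
175311/(t/(-370332) + O/v(-81)) = 175311/(-219244/(-370332) - 336413/(3 - 1*(-81))) = 175311/(-219244*(-1/370332) - 336413/(3 + 81)) = 175311/(54811/92583 - 336413/84) = 175311/(54811/92583 - 336413*1/84) = 175311/(54811/92583 - 48059/12) = 175311/(-1482929555/370332) = 175311*(-370332/1482929555) = -64923273252/1482929555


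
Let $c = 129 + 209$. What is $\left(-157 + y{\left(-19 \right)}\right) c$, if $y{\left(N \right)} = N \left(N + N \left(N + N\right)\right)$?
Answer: $-4567732$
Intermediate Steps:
$c = 338$
$y{\left(N \right)} = N \left(N + 2 N^{2}\right)$ ($y{\left(N \right)} = N \left(N + N 2 N\right) = N \left(N + 2 N^{2}\right)$)
$\left(-157 + y{\left(-19 \right)}\right) c = \left(-157 + \left(-19\right)^{2} \left(1 + 2 \left(-19\right)\right)\right) 338 = \left(-157 + 361 \left(1 - 38\right)\right) 338 = \left(-157 + 361 \left(-37\right)\right) 338 = \left(-157 - 13357\right) 338 = \left(-13514\right) 338 = -4567732$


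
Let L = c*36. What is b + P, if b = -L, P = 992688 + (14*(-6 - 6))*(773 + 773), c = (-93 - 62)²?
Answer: -131940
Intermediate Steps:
c = 24025 (c = (-155)² = 24025)
L = 864900 (L = 24025*36 = 864900)
P = 732960 (P = 992688 + (14*(-12))*1546 = 992688 - 168*1546 = 992688 - 259728 = 732960)
b = -864900 (b = -1*864900 = -864900)
b + P = -864900 + 732960 = -131940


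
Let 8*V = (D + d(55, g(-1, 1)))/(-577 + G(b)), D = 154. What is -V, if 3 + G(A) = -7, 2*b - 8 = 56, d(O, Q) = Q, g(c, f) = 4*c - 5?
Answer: 145/4696 ≈ 0.030877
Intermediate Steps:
g(c, f) = -5 + 4*c
b = 32 (b = 4 + (1/2)*56 = 4 + 28 = 32)
G(A) = -10 (G(A) = -3 - 7 = -10)
V = -145/4696 (V = ((154 + (-5 + 4*(-1)))/(-577 - 10))/8 = ((154 + (-5 - 4))/(-587))/8 = ((154 - 9)*(-1/587))/8 = (145*(-1/587))/8 = (1/8)*(-145/587) = -145/4696 ≈ -0.030877)
-V = -1*(-145/4696) = 145/4696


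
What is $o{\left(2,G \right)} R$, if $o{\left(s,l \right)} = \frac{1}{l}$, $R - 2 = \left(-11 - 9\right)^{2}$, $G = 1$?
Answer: $402$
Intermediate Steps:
$R = 402$ ($R = 2 + \left(-11 - 9\right)^{2} = 2 + \left(-20\right)^{2} = 2 + 400 = 402$)
$o{\left(2,G \right)} R = 1^{-1} \cdot 402 = 1 \cdot 402 = 402$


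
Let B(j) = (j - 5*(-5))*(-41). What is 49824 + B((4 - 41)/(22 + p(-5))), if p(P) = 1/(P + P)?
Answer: 10702151/219 ≈ 48868.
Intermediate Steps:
p(P) = 1/(2*P)
B(j) = -1025 - 41*j (B(j) = (j + 25)*(-41) = (25 + j)*(-41) = -1025 - 41*j)
49824 + B((4 - 41)/(22 + p(-5))) = 49824 + (-1025 - 41*(4 - 41)/(22 + (1/2)/(-5))) = 49824 + (-1025 - (-1517)/(22 + (1/2)*(-1/5))) = 49824 + (-1025 - (-1517)/(22 - 1/10)) = 49824 + (-1025 - (-1517)/219/10) = 49824 + (-1025 - (-1517)*10/219) = 49824 + (-1025 - 41*(-370/219)) = 49824 + (-1025 + 15170/219) = 49824 - 209305/219 = 10702151/219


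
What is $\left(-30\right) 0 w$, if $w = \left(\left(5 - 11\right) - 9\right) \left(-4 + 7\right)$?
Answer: $0$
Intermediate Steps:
$w = -45$ ($w = \left(-6 - 9\right) 3 = \left(-15\right) 3 = -45$)
$\left(-30\right) 0 w = \left(-30\right) 0 \left(-45\right) = 0 \left(-45\right) = 0$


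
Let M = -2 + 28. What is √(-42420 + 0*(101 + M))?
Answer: 2*I*√10605 ≈ 205.96*I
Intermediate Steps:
M = 26
√(-42420 + 0*(101 + M)) = √(-42420 + 0*(101 + 26)) = √(-42420 + 0*127) = √(-42420 + 0) = √(-42420) = 2*I*√10605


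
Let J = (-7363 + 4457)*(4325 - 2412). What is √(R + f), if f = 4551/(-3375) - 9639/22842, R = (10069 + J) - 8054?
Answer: I*√276204982002310/7050 ≈ 2357.4*I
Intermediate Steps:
J = -5559178 (J = -2906*1913 = -5559178)
R = -5557163 (R = (10069 - 5559178) - 8054 = -5549109 - 8054 = -5557163)
f = -187223/105750 (f = 4551*(-1/3375) - 9639*1/22842 = -1517/1125 - 119/282 = -187223/105750 ≈ -1.7704)
√(R + f) = √(-5557163 - 187223/105750) = √(-587670174473/105750) = I*√276204982002310/7050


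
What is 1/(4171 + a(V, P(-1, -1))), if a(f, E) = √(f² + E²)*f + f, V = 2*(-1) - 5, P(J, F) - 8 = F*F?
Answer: 2082/8666263 + 7*√130/17332526 ≈ 0.00024485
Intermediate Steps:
P(J, F) = 8 + F² (P(J, F) = 8 + F*F = 8 + F²)
V = -7 (V = -2 - 5 = -7)
a(f, E) = f + f*√(E² + f²) (a(f, E) = √(E² + f²)*f + f = f*√(E² + f²) + f = f + f*√(E² + f²))
1/(4171 + a(V, P(-1, -1))) = 1/(4171 - 7*(1 + √((8 + (-1)²)² + (-7)²))) = 1/(4171 - 7*(1 + √((8 + 1)² + 49))) = 1/(4171 - 7*(1 + √(9² + 49))) = 1/(4171 - 7*(1 + √(81 + 49))) = 1/(4171 - 7*(1 + √130)) = 1/(4171 + (-7 - 7*√130)) = 1/(4164 - 7*√130)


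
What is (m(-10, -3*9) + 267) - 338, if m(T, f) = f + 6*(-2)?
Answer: -110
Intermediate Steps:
m(T, f) = -12 + f (m(T, f) = f - 12 = -12 + f)
(m(-10, -3*9) + 267) - 338 = ((-12 - 3*9) + 267) - 338 = ((-12 - 27) + 267) - 338 = (-39 + 267) - 338 = 228 - 338 = -110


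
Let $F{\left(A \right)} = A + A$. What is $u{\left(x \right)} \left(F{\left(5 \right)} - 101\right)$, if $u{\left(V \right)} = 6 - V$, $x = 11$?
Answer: $455$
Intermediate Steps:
$F{\left(A \right)} = 2 A$
$u{\left(x \right)} \left(F{\left(5 \right)} - 101\right) = \left(6 - 11\right) \left(2 \cdot 5 - 101\right) = \left(6 - 11\right) \left(10 - 101\right) = \left(-5\right) \left(-91\right) = 455$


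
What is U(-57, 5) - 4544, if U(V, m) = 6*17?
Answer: -4442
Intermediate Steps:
U(V, m) = 102
U(-57, 5) - 4544 = 102 - 4544 = -4442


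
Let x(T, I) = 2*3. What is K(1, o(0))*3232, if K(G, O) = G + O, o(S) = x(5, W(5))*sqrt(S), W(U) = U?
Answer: 3232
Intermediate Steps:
x(T, I) = 6
o(S) = 6*sqrt(S)
K(1, o(0))*3232 = (1 + 6*sqrt(0))*3232 = (1 + 6*0)*3232 = (1 + 0)*3232 = 1*3232 = 3232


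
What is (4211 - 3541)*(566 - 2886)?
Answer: -1554400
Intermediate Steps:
(4211 - 3541)*(566 - 2886) = 670*(-2320) = -1554400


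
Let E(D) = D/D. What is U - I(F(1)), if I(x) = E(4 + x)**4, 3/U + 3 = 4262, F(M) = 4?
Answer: -4256/4259 ≈ -0.99930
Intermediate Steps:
E(D) = 1
U = 3/4259 (U = 3/(-3 + 4262) = 3/4259 ≈ 0.00070439)
I(x) = 1 (I(x) = 1**4 = 1)
U - I(F(1)) = 3/4259 - 1*1 = 3/4259 - 1 = -4256/4259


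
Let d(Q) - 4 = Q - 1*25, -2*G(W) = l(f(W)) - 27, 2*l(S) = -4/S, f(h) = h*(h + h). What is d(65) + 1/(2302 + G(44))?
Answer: 394491020/8965617 ≈ 44.000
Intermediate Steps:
f(h) = 2*h² (f(h) = h*(2*h) = 2*h²)
l(S) = -2/S (l(S) = (-4/S)/2 = -2/S)
G(W) = 27/2 + 1/(2*W²) (G(W) = -(-2*1/(2*W²) - 27)/2 = -(-1/W² - 27)/2 = -(-27 - 1/W²)/2 = 27/2 + 1/(2*W²))
d(Q) = -21 + Q (d(Q) = 4 + (Q - 1*25) = 4 + (Q - 25) = 4 + (-25 + Q) = -21 + Q)
d(65) + 1/(2302 + G(44)) = (-21 + 65) + 1/(2302 + (27/2 + (½)/44²)) = 44 + 1/(2302 + (27/2 + (½)*(1/1936))) = 44 + 1/(2302 + (27/2 + 1/3872)) = 44 + 1/(2302 + 52273/3872) = 44 + 1/(8965617/3872) = 44 + 3872/8965617 = 394491020/8965617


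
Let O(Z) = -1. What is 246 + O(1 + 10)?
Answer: 245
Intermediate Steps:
246 + O(1 + 10) = 246 - 1 = 245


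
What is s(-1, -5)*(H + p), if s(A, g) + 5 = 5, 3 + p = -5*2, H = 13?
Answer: 0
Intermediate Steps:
p = -13 (p = -3 - 5*2 = -3 - 10 = -13)
s(A, g) = 0 (s(A, g) = -5 + 5 = 0)
s(-1, -5)*(H + p) = 0*(13 - 13) = 0*0 = 0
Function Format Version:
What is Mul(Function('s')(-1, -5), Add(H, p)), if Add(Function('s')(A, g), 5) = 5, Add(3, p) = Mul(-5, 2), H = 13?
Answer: 0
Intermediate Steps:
p = -13 (p = Add(-3, Mul(-5, 2)) = Add(-3, -10) = -13)
Function('s')(A, g) = 0 (Function('s')(A, g) = Add(-5, 5) = 0)
Mul(Function('s')(-1, -5), Add(H, p)) = Mul(0, Add(13, -13)) = Mul(0, 0) = 0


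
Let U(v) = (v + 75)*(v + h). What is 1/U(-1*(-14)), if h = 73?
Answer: 1/7743 ≈ 0.00012915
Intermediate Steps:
U(v) = (73 + v)*(75 + v) (U(v) = (v + 75)*(v + 73) = (75 + v)*(73 + v) = (73 + v)*(75 + v))
1/U(-1*(-14)) = 1/(5475 + (-1*(-14))**2 + 148*(-1*(-14))) = 1/(5475 + 14**2 + 148*14) = 1/(5475 + 196 + 2072) = 1/7743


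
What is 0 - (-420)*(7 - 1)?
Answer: 2520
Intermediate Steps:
0 - (-420)*(7 - 1) = 0 - (-420)*6 = 0 - 105*(-24) = 0 + 2520 = 2520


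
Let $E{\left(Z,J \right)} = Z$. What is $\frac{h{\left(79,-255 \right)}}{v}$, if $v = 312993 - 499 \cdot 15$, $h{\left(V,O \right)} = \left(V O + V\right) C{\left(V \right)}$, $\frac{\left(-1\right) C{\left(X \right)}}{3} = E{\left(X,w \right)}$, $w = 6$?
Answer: $\frac{792607}{50918} \approx 15.566$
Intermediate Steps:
$C{\left(X \right)} = - 3 X$
$h{\left(V,O \right)} = - 3 V \left(V + O V\right)$ ($h{\left(V,O \right)} = \left(V O + V\right) \left(- 3 V\right) = \left(O V + V\right) \left(- 3 V\right) = \left(V + O V\right) \left(- 3 V\right) = - 3 V \left(V + O V\right)$)
$v = 305508$ ($v = 312993 - 7485 = 305508$)
$\frac{h{\left(79,-255 \right)}}{v} = \frac{3 \cdot 79^{2} \left(-1 - -255\right)}{305508} = 3 \cdot 6241 \left(-1 + 255\right) \frac{1}{305508} = 3 \cdot 6241 \cdot 254 \cdot \frac{1}{305508} = 4755642 \cdot \frac{1}{305508} = \frac{792607}{50918}$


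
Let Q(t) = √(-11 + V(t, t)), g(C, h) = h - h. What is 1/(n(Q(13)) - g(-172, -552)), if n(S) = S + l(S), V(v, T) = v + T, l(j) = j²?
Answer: 1/14 - √15/210 ≈ 0.052986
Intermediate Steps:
V(v, T) = T + v
g(C, h) = 0
Q(t) = √(-11 + 2*t) (Q(t) = √(-11 + (t + t)) = √(-11 + 2*t))
n(S) = S + S²
1/(n(Q(13)) - g(-172, -552)) = 1/(√(-11 + 2*13)*(1 + √(-11 + 2*13)) - 1*0) = 1/(√(-11 + 26)*(1 + √(-11 + 26)) + 0) = 1/(√15*(1 + √15) + 0) = 1/(√15*(1 + √15)) = √15/(15*(1 + √15))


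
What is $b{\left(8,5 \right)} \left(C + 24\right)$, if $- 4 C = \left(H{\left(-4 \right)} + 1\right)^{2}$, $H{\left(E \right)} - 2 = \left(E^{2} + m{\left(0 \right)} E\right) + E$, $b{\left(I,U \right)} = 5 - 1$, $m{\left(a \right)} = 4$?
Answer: $95$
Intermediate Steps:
$b{\left(I,U \right)} = 4$
$H{\left(E \right)} = 2 + E^{2} + 5 E$ ($H{\left(E \right)} = 2 + \left(\left(E^{2} + 4 E\right) + E\right) = 2 + \left(E^{2} + 5 E\right) = 2 + E^{2} + 5 E$)
$C = - \frac{1}{4}$ ($C = - \frac{\left(\left(2 + \left(-4\right)^{2} + 5 \left(-4\right)\right) + 1\right)^{2}}{4} = - \frac{\left(\left(2 + 16 - 20\right) + 1\right)^{2}}{4} = - \frac{\left(-2 + 1\right)^{2}}{4} = - \frac{\left(-1\right)^{2}}{4} = \left(- \frac{1}{4}\right) 1 = - \frac{1}{4} \approx -0.25$)
$b{\left(8,5 \right)} \left(C + 24\right) = 4 \left(- \frac{1}{4} + 24\right) = 4 \cdot \frac{95}{4} = 95$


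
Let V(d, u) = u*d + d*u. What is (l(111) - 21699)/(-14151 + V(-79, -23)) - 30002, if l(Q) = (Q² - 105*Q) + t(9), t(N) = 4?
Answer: -315510005/10517 ≈ -30000.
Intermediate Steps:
V(d, u) = 2*d*u (V(d, u) = d*u + d*u = 2*d*u)
l(Q) = 4 + Q² - 105*Q (l(Q) = (Q² - 105*Q) + 4 = 4 + Q² - 105*Q)
(l(111) - 21699)/(-14151 + V(-79, -23)) - 30002 = ((4 + 111² - 105*111) - 21699)/(-14151 + 2*(-79)*(-23)) - 30002 = ((4 + 12321 - 11655) - 21699)/(-14151 + 3634) - 30002 = (670 - 21699)/(-10517) - 30002 = -21029*(-1/10517) - 30002 = 21029/10517 - 30002 = -315510005/10517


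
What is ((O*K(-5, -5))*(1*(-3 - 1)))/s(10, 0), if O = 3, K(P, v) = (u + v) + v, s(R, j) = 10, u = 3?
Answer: 42/5 ≈ 8.4000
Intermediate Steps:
K(P, v) = 3 + 2*v (K(P, v) = (3 + v) + v = 3 + 2*v)
((O*K(-5, -5))*(1*(-3 - 1)))/s(10, 0) = ((3*(3 + 2*(-5)))*(1*(-3 - 1)))/10 = ((3*(3 - 10))*(1*(-4)))*(1/10) = ((3*(-7))*(-4))*(1/10) = -21*(-4)*(1/10) = 84*(1/10) = 42/5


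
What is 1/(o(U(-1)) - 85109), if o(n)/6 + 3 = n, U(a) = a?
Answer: -1/85133 ≈ -1.1746e-5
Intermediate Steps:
o(n) = -18 + 6*n
1/(o(U(-1)) - 85109) = 1/((-18 + 6*(-1)) - 85109) = 1/((-18 - 6) - 85109) = 1/(-24 - 85109) = 1/(-85133) = -1/85133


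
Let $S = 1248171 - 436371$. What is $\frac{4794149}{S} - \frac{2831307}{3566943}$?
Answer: $\frac{548222266441}{107246086200} \approx 5.1118$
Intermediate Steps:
$S = 811800$
$\frac{4794149}{S} - \frac{2831307}{3566943} = \frac{4794149}{811800} - \frac{2831307}{3566943} = 4794149 \cdot \frac{1}{811800} - \frac{943769}{1188981} = \frac{4794149}{811800} - \frac{943769}{1188981} = \frac{548222266441}{107246086200}$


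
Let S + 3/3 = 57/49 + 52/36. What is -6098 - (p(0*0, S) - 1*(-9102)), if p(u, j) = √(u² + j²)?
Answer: -6703909/441 ≈ -15202.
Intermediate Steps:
S = 709/441 (S = -1 + (57/49 + 52/36) = -1 + (57*(1/49) + 52*(1/36)) = -1 + (57/49 + 13/9) = -1 + 1150/441 = 709/441 ≈ 1.6077)
p(u, j) = √(j² + u²)
-6098 - (p(0*0, S) - 1*(-9102)) = -6098 - (√((709/441)² + (0*0)²) - 1*(-9102)) = -6098 - (√(502681/194481 + 0²) + 9102) = -6098 - (√(502681/194481 + 0) + 9102) = -6098 - (√(502681/194481) + 9102) = -6098 - (709/441 + 9102) = -6098 - 1*4014691/441 = -6098 - 4014691/441 = -6703909/441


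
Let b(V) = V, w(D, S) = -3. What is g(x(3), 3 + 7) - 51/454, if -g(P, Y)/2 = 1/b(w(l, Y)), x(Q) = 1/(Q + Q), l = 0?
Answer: 755/1362 ≈ 0.55433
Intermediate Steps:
x(Q) = 1/(2*Q)
g(P, Y) = 2/3 (g(P, Y) = -2/(-3) = -2*(-1/3) = 2/3)
g(x(3), 3 + 7) - 51/454 = 2/3 - 51/454 = 755/1362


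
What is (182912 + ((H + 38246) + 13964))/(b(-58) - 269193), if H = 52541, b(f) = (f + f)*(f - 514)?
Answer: -287663/202841 ≈ -1.4182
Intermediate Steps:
b(f) = 2*f*(-514 + f) (b(f) = (2*f)*(-514 + f) = 2*f*(-514 + f))
(182912 + ((H + 38246) + 13964))/(b(-58) - 269193) = (182912 + ((52541 + 38246) + 13964))/(2*(-58)*(-514 - 58) - 269193) = (182912 + (90787 + 13964))/(2*(-58)*(-572) - 269193) = (182912 + 104751)/(66352 - 269193) = 287663/(-202841) = 287663*(-1/202841) = -287663/202841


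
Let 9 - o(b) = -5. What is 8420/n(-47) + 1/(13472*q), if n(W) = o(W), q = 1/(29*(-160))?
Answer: 1771395/2947 ≈ 601.08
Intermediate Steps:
o(b) = 14 (o(b) = 9 - 1*(-5) = 9 + 5 = 14)
q = -1/4640 (q = 1/(-4640) = -1/4640 ≈ -0.00021552)
n(W) = 14
8420/n(-47) + 1/(13472*q) = 8420/14 + 1/(13472*(-1/4640)) = 8420*(1/14) + (1/13472)*(-4640) = 4210/7 - 145/421 = 1771395/2947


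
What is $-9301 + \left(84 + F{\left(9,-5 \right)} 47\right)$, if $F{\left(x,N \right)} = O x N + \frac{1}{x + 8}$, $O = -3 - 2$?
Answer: $\frac{23133}{17} \approx 1360.8$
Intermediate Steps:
$O = -5$
$F{\left(x,N \right)} = \frac{1}{8 + x} - 5 N x$ ($F{\left(x,N \right)} = - 5 x N + \frac{1}{x + 8} = - 5 N x + \frac{1}{8 + x} = \frac{1}{8 + x} - 5 N x$)
$-9301 + \left(84 + F{\left(9,-5 \right)} 47\right) = -9301 + \left(84 + \frac{1 - \left(-200\right) 9 - - 25 \cdot 9^{2}}{8 + 9} \cdot 47\right) = -9301 + \left(84 + \frac{1 + 1800 - \left(-25\right) 81}{17} \cdot 47\right) = -9301 + \left(84 + \frac{1 + 1800 + 2025}{17} \cdot 47\right) = -9301 + \left(84 + \frac{1}{17} \cdot 3826 \cdot 47\right) = -9301 + \left(84 + \frac{3826}{17} \cdot 47\right) = -9301 + \left(84 + \frac{179822}{17}\right) = -9301 + \frac{181250}{17} = \frac{23133}{17}$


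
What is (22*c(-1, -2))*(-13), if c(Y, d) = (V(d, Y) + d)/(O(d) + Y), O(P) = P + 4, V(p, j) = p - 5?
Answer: 2574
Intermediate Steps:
V(p, j) = -5 + p
O(P) = 4 + P
c(Y, d) = (-5 + 2*d)/(4 + Y + d) (c(Y, d) = ((-5 + d) + d)/((4 + d) + Y) = (-5 + 2*d)/(4 + Y + d))
(22*c(-1, -2))*(-13) = (22*((-5 + 2*(-2))/(4 - 1 - 2)))*(-13) = (22*((-5 - 4)/1))*(-13) = (22*(1*(-9)))*(-13) = (22*(-9))*(-13) = -198*(-13) = 2574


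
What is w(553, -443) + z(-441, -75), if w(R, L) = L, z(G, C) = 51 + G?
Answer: -833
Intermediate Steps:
w(553, -443) + z(-441, -75) = -443 + (51 - 441) = -443 - 390 = -833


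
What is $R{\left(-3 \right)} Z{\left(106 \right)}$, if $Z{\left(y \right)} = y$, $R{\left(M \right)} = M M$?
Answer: $954$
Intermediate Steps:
$R{\left(M \right)} = M^{2}$
$R{\left(-3 \right)} Z{\left(106 \right)} = \left(-3\right)^{2} \cdot 106 = 9 \cdot 106 = 954$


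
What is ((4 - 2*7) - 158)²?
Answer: 28224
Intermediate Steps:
((4 - 2*7) - 158)² = ((4 - 14) - 158)² = (-10 - 158)² = (-168)² = 28224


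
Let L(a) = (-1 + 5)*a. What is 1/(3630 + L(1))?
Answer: 1/3634 ≈ 0.00027518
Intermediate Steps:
L(a) = 4*a
1/(3630 + L(1)) = 1/(3630 + 4*1) = 1/(3630 + 4) = 1/3634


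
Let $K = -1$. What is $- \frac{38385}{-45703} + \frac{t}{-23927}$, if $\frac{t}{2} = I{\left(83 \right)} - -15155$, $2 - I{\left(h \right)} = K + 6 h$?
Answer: $- \frac{421574065}{1093535681} \approx -0.38551$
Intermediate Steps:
$I{\left(h \right)} = 3 - 6 h$ ($I{\left(h \right)} = 2 - \left(-1 + 6 h\right) = 3 - 6 h$)
$t = 29320$ ($t = 2 \left(\left(3 - 498\right) - -15155\right) = 2 \left(\left(3 - 498\right) + 15155\right) = 2 \left(-495 + 15155\right) = 2 \cdot 14660 = 29320$)
$- \frac{38385}{-45703} + \frac{t}{-23927} = - \frac{38385}{-45703} + \frac{29320}{-23927} = \left(-38385\right) \left(- \frac{1}{45703}\right) + 29320 \left(- \frac{1}{23927}\right) = \frac{38385}{45703} - \frac{29320}{23927} = - \frac{421574065}{1093535681}$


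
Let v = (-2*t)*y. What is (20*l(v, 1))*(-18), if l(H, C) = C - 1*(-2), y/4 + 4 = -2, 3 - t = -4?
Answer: -1080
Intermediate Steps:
t = 7 (t = 3 - 1*(-4) = 3 + 4 = 7)
y = -24 (y = -16 + 4*(-2) = -16 - 8 = -24)
v = 336 (v = -2*7*(-24) = -14*(-24) = 336)
l(H, C) = 2 + C (l(H, C) = C + 2 = 2 + C)
(20*l(v, 1))*(-18) = (20*(2 + 1))*(-18) = (20*3)*(-18) = 60*(-18) = -1080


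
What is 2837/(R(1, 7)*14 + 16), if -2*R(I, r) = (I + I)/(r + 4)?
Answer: 31207/162 ≈ 192.64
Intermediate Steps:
R(I, r) = -I/(4 + r) (R(I, r) = -(I + I)/(2*(r + 4)) = -2*I/(2*(4 + r)) = -I/(4 + r))
2837/(R(1, 7)*14 + 16) = 2837/(-1*1/(4 + 7)*14 + 16) = 2837/(-1*1/11*14 + 16) = 2837/(-1*1*1/11*14 + 16) = 2837/(-1/11*14 + 16) = 2837/(-14/11 + 16) = 2837/(162/11) = 2837*(11/162) = 31207/162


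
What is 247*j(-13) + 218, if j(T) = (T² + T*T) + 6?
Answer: 85186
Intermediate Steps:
j(T) = 6 + 2*T² (j(T) = (T² + T²) + 6 = 2*T² + 6 = 6 + 2*T²)
247*j(-13) + 218 = 247*(6 + 2*(-13)²) + 218 = 247*(6 + 2*169) + 218 = 247*(6 + 338) + 218 = 247*344 + 218 = 84968 + 218 = 85186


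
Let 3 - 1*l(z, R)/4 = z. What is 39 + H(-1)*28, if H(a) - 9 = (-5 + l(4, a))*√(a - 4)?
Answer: 291 - 252*I*√5 ≈ 291.0 - 563.49*I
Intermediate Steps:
l(z, R) = 12 - 4*z
H(a) = 9 - 9*√(-4 + a) (H(a) = 9 + (-5 + (12 - 4*4))*√(a - 4) = 9 + (-5 + (12 - 16))*√(-4 + a) = 9 + (-5 - 4)*√(-4 + a) = 9 - 9*√(-4 + a))
39 + H(-1)*28 = 39 + (9 - 9*√(-4 - 1))*28 = 39 + (9 - 9*I*√5)*28 = 39 + (252 - 252*I*√5) = 291 - 252*I*√5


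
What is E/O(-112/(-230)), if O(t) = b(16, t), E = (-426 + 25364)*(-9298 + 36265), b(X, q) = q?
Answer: 38668925145/28 ≈ 1.3810e+9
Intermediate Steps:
E = 672503046 (E = 24938*26967 = 672503046)
O(t) = t
E/O(-112/(-230)) = 672503046/((-112/(-230))) = 672503046/((-112*(-1/230))) = 672503046/(56/115) = 672503046*(115/56) = 38668925145/28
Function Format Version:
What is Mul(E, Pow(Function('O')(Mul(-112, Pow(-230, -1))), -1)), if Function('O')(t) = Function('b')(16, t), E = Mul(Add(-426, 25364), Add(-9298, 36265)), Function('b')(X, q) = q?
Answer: Rational(38668925145, 28) ≈ 1.3810e+9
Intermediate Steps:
E = 672503046 (E = Mul(24938, 26967) = 672503046)
Function('O')(t) = t
Mul(E, Pow(Function('O')(Mul(-112, Pow(-230, -1))), -1)) = Mul(672503046, Pow(Mul(-112, Pow(-230, -1)), -1)) = Mul(672503046, Pow(Mul(-112, Rational(-1, 230)), -1)) = Mul(672503046, Pow(Rational(56, 115), -1)) = Mul(672503046, Rational(115, 56)) = Rational(38668925145, 28)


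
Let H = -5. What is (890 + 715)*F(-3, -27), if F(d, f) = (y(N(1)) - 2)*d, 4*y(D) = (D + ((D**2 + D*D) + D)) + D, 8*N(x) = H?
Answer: 1401165/128 ≈ 10947.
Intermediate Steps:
N(x) = -5/8 (N(x) = (1/8)*(-5) = -5/8)
y(D) = D**2/2 + 3*D/4 (y(D) = ((D + ((D**2 + D*D) + D)) + D)/4 = ((D + ((D**2 + D**2) + D)) + D)/4 = ((D + (2*D**2 + D)) + D)/4 = ((D + (D + 2*D**2)) + D)/4 = ((2*D + 2*D**2) + D)/4 = (2*D**2 + 3*D)/4 = D**2/2 + 3*D/4)
F(d, f) = -291*d/128 (F(d, f) = ((1/4)*(-5/8)*(3 + 2*(-5/8)) - 2)*d = ((1/4)*(-5/8)*(3 - 5/4) - 2)*d = ((1/4)*(-5/8)*(7/4) - 2)*d = (-35/128 - 2)*d = -291*d/128)
(890 + 715)*F(-3, -27) = (890 + 715)*(-291/128*(-3)) = 1605*(873/128) = 1401165/128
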